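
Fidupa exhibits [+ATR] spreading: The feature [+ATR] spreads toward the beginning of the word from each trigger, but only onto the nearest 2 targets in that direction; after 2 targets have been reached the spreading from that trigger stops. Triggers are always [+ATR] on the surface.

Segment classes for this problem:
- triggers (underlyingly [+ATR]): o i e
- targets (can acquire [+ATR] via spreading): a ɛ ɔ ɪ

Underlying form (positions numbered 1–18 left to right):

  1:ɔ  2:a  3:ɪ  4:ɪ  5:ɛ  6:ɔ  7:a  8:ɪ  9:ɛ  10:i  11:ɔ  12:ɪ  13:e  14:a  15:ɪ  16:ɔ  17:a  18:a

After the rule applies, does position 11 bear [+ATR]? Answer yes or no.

From /i/ at 10 leftward: 9 /ɛ/ → [+ATR]; 8 /ɪ/ → [+ATR]; bound reached.
From /e/ at 13 leftward: 12 /ɪ/ → [+ATR]; 11 /ɔ/ → [+ATR]; bound reached.
Targets with no active source: positions 1 2 3 4 5 6 7 14 15 16 17 18 stay [-ATR].
[+ATR] positions on the surface: 8 9 10 11 12 13.

yes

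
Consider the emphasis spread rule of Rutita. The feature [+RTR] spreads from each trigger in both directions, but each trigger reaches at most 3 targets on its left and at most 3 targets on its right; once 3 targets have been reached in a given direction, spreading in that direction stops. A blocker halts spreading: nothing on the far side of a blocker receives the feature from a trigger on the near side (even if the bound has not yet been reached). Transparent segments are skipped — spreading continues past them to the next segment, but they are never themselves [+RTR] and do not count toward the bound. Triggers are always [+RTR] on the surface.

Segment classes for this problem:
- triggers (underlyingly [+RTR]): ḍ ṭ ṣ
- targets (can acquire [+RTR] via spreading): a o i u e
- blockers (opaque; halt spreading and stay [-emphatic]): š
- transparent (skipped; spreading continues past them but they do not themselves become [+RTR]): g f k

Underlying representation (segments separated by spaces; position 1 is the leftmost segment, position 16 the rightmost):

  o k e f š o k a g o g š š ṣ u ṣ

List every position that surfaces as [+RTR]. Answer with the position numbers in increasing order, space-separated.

From /ṣ/ at 14 rightward: 15 /u/ → [+RTR]; 16 /ṣ/ is itself a trigger — this domain ends here.
From /ṣ/ at 14 leftward: 13 /š/ blocks.
From /ṣ/ at 16 rightward: word edge.
From /ṣ/ at 16 leftward: 15 /u/ → [+RTR]; 14 /ṣ/ is itself a trigger — this domain ends here.
Targets with no active source: positions 1 3 6 8 10 stay [-emphatic].

14 15 16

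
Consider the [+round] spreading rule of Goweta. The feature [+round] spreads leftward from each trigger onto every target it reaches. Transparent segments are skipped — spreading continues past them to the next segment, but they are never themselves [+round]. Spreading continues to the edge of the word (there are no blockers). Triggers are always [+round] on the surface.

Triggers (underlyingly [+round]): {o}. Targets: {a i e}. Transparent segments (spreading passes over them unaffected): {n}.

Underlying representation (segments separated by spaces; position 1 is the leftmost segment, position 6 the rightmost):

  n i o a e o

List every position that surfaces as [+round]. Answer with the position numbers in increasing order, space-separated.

From /o/ at 3 leftward: 2 /i/ → [+round]; 1 /n/ transparent; word edge.
From /o/ at 6 leftward: 5 /e/ → [+round]; 4 /a/ → [+round]; 3 /o/ is itself a trigger — this domain ends here.

2 3 4 5 6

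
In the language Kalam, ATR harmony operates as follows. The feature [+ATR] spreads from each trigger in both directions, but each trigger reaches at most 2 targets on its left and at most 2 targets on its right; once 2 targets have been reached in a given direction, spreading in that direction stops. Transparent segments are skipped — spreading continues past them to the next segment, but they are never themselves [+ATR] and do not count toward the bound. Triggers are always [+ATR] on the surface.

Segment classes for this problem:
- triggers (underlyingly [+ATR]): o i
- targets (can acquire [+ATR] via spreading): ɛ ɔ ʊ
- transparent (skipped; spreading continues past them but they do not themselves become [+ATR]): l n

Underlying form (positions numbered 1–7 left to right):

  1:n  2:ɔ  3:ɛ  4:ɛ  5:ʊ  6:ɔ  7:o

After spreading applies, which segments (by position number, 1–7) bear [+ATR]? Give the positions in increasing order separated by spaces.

From /o/ at 7 rightward: word edge.
From /o/ at 7 leftward: 6 /ɔ/ → [+ATR]; 5 /ʊ/ → [+ATR]; bound reached.
Targets with no active source: positions 2 3 4 stay [-ATR].

5 6 7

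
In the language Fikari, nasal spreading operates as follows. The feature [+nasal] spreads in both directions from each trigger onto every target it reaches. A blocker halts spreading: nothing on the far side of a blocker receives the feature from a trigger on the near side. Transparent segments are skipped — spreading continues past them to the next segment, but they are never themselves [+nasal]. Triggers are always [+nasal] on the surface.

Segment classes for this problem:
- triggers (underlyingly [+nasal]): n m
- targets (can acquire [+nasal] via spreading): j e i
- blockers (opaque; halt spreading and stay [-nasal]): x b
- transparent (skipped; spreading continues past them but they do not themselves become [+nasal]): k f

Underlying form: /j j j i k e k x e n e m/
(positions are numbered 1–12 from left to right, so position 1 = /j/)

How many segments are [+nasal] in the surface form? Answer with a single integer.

4

From /n/ at 10 rightward: 11 /e/ → [+nasal]; 12 /m/ is itself a trigger — this domain ends here.
From /n/ at 10 leftward: 9 /e/ → [+nasal]; 8 /x/ blocks.
From /m/ at 12 rightward: word edge.
From /m/ at 12 leftward: 11 /e/ → [+nasal]; 10 /n/ is itself a trigger — this domain ends here.
Targets with no active source: positions 1 2 3 4 6 stay [-nasal].
[+nasal] positions on the surface: 9 10 11 12.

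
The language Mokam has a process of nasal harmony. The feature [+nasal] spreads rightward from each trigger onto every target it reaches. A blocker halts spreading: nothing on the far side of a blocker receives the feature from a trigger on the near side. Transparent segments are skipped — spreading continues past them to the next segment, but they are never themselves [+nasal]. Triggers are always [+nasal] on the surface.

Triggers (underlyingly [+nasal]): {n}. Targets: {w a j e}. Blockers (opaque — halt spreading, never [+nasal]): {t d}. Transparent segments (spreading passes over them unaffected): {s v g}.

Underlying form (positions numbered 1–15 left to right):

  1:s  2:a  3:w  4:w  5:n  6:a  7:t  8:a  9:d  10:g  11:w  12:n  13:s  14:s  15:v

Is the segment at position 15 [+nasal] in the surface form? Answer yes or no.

no

From /n/ at 5 rightward: 6 /a/ → [+nasal]; 7 /t/ blocks.
From /n/ at 12 rightward: 13 /s/ transparent; 14 /s/ transparent; 15 /v/ transparent; word edge.
Targets with no active source: positions 2 3 4 8 11 stay [-nasal].
[+nasal] positions on the surface: 5 6 12.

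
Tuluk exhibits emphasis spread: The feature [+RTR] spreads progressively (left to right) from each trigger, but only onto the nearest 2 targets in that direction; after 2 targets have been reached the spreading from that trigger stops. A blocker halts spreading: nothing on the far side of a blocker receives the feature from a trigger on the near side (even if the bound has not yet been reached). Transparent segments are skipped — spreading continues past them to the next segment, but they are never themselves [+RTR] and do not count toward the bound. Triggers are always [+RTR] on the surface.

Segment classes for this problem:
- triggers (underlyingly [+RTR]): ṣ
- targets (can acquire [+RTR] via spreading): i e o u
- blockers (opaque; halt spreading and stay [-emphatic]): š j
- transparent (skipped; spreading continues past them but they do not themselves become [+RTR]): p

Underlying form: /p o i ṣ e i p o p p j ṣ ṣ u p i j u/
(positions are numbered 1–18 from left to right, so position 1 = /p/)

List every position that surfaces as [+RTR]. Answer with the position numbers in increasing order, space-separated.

From /ṣ/ at 4 rightward: 5 /e/ → [+RTR]; 6 /i/ → [+RTR]; bound reached.
From /ṣ/ at 12 rightward: 13 /ṣ/ is itself a trigger — this domain ends here.
From /ṣ/ at 13 rightward: 14 /u/ → [+RTR]; 15 /p/ transparent; 16 /i/ → [+RTR]; bound reached.
Targets with no active source: positions 2 3 8 18 stay [-emphatic].

4 5 6 12 13 14 16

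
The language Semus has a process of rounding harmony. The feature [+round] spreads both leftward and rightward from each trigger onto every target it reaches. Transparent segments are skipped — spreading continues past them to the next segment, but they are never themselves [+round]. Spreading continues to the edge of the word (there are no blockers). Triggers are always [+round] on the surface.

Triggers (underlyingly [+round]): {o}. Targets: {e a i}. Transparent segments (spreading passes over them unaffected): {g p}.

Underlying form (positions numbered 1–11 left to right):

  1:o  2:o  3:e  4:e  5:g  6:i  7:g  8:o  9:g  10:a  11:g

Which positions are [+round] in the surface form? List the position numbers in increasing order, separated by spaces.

From /o/ at 1 rightward: 2 /o/ is itself a trigger — this domain ends here.
From /o/ at 1 leftward: word edge.
From /o/ at 2 rightward: 3 /e/ → [+round]; 4 /e/ → [+round]; 5 /g/ transparent; 6 /i/ → [+round]; 7 /g/ transparent; 8 /o/ is itself a trigger — this domain ends here.
From /o/ at 2 leftward: 1 /o/ is itself a trigger — this domain ends here.
From /o/ at 8 rightward: 9 /g/ transparent; 10 /a/ → [+round]; 11 /g/ transparent; word edge.
From /o/ at 8 leftward: 7 /g/ transparent; 6 /i/ → [+round]; 5 /g/ transparent; 4 /e/ → [+round]; 3 /e/ → [+round]; 2 /o/ is itself a trigger — this domain ends here.

1 2 3 4 6 8 10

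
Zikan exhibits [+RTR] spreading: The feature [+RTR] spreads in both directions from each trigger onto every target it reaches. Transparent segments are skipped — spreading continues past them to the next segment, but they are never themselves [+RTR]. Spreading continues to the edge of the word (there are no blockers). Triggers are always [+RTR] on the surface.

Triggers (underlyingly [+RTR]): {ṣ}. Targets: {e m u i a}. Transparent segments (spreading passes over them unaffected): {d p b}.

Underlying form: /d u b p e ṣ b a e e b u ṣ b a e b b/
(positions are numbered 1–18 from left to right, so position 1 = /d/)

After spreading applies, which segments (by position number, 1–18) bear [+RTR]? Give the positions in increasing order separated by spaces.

From /ṣ/ at 6 rightward: 7 /b/ transparent; 8 /a/ → [+RTR]; 9 /e/ → [+RTR]; 10 /e/ → [+RTR]; 11 /b/ transparent; 12 /u/ → [+RTR]; 13 /ṣ/ is itself a trigger — this domain ends here.
From /ṣ/ at 6 leftward: 5 /e/ → [+RTR]; 4 /p/ transparent; 3 /b/ transparent; 2 /u/ → [+RTR]; 1 /d/ transparent; word edge.
From /ṣ/ at 13 rightward: 14 /b/ transparent; 15 /a/ → [+RTR]; 16 /e/ → [+RTR]; 17 /b/ transparent; 18 /b/ transparent; word edge.
From /ṣ/ at 13 leftward: 12 /u/ → [+RTR]; 11 /b/ transparent; 10 /e/ → [+RTR]; 9 /e/ → [+RTR]; 8 /a/ → [+RTR]; 7 /b/ transparent; 6 /ṣ/ is itself a trigger — this domain ends here.

2 5 6 8 9 10 12 13 15 16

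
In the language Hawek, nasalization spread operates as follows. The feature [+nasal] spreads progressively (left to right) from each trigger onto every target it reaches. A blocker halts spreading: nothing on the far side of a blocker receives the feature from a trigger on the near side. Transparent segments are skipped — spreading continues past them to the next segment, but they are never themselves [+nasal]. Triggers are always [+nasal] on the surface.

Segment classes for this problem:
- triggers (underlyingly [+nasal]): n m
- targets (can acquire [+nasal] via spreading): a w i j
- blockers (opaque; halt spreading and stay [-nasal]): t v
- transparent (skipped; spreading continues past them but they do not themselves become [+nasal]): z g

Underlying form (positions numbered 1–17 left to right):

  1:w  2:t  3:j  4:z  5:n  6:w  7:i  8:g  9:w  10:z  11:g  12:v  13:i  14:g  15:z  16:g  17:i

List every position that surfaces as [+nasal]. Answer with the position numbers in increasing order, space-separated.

5 6 7 9

From /n/ at 5 rightward: 6 /w/ → [+nasal]; 7 /i/ → [+nasal]; 8 /g/ transparent; 9 /w/ → [+nasal]; 10 /z/ transparent; 11 /g/ transparent; 12 /v/ blocks.
Targets with no active source: positions 1 3 13 17 stay [-nasal].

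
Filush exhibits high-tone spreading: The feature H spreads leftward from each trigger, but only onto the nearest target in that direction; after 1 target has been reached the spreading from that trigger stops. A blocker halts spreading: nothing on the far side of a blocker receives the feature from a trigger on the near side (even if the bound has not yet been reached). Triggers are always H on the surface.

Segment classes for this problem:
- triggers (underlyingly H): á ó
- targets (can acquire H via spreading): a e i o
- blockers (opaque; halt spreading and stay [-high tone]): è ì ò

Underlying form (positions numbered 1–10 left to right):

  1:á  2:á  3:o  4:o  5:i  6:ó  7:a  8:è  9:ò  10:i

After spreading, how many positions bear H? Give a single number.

From /á/ at 1 leftward: word edge.
From /á/ at 2 leftward: 1 /á/ is itself a trigger — this domain ends here.
From /ó/ at 6 leftward: 5 /i/ → H; bound reached.
Targets with no active source: positions 3 4 7 10 stay [-high tone].
H positions on the surface: 1 2 5 6.

4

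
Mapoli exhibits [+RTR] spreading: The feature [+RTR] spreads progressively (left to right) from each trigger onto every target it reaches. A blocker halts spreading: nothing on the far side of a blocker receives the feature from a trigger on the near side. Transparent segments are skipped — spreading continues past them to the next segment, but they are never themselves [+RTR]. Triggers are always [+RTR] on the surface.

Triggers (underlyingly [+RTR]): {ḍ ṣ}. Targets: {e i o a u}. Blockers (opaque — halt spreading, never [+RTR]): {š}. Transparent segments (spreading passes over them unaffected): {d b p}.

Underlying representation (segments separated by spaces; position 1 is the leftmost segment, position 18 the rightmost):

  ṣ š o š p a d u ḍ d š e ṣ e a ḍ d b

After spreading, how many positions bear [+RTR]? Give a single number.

From /ṣ/ at 1 rightward: 2 /š/ blocks.
From /ḍ/ at 9 rightward: 10 /d/ transparent; 11 /š/ blocks.
From /ṣ/ at 13 rightward: 14 /e/ → [+RTR]; 15 /a/ → [+RTR]; 16 /ḍ/ is itself a trigger — this domain ends here.
From /ḍ/ at 16 rightward: 17 /d/ transparent; 18 /b/ transparent; word edge.
Targets with no active source: positions 3 6 8 12 stay [-emphatic].
[+RTR] positions on the surface: 1 9 13 14 15 16.

6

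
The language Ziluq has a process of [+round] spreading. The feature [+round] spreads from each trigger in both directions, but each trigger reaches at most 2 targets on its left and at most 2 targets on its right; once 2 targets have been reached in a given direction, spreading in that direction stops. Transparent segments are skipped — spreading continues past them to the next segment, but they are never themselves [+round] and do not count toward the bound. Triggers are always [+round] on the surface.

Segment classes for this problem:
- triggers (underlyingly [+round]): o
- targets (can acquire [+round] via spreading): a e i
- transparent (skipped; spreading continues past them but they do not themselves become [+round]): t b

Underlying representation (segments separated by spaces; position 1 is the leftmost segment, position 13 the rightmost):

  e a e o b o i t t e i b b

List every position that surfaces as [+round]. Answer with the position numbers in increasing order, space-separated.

2 3 4 6 7 10

From /o/ at 4 rightward: 5 /b/ transparent; 6 /o/ is itself a trigger — this domain ends here.
From /o/ at 4 leftward: 3 /e/ → [+round]; 2 /a/ → [+round]; bound reached.
From /o/ at 6 rightward: 7 /i/ → [+round]; 8 /t/ transparent; 9 /t/ transparent; 10 /e/ → [+round]; bound reached.
From /o/ at 6 leftward: 5 /b/ transparent; 4 /o/ is itself a trigger — this domain ends here.
Targets with no active source: positions 1 11 stay [-round].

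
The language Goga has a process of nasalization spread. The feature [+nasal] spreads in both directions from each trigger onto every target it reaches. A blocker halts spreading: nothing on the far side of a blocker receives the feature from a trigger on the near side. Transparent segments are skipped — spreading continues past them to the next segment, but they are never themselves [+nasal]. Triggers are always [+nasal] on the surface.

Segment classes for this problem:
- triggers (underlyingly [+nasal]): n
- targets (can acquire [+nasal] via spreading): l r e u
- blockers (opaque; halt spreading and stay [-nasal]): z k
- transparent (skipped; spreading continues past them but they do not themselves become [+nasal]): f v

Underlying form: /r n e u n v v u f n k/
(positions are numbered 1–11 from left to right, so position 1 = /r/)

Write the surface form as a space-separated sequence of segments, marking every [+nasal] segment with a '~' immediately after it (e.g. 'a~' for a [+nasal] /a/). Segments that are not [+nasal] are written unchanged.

From /n/ at 2 rightward: 3 /e/ → [+nasal]; 4 /u/ → [+nasal]; 5 /n/ is itself a trigger — this domain ends here.
From /n/ at 2 leftward: 1 /r/ → [+nasal]; word edge.
From /n/ at 5 rightward: 6 /v/ transparent; 7 /v/ transparent; 8 /u/ → [+nasal]; 9 /f/ transparent; 10 /n/ is itself a trigger — this domain ends here.
From /n/ at 5 leftward: 4 /u/ → [+nasal]; 3 /e/ → [+nasal]; 2 /n/ is itself a trigger — this domain ends here.
From /n/ at 10 rightward: 11 /k/ blocks.
From /n/ at 10 leftward: 9 /f/ transparent; 8 /u/ → [+nasal]; 7 /v/ transparent; 6 /v/ transparent; 5 /n/ is itself a trigger — this domain ends here.
[+nasal] positions on the surface: 1 2 3 4 5 8 10.

r~ n~ e~ u~ n~ v v u~ f n~ k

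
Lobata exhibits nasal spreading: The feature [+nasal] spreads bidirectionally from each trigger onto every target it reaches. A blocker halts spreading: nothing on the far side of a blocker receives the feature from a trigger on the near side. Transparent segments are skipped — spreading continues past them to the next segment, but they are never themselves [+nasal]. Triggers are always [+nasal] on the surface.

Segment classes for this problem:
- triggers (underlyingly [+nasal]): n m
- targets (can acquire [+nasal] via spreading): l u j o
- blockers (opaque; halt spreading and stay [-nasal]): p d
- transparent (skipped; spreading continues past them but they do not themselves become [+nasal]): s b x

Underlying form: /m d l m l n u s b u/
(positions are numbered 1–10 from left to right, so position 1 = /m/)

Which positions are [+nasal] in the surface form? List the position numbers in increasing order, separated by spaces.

From /m/ at 1 rightward: 2 /d/ blocks.
From /m/ at 1 leftward: word edge.
From /m/ at 4 rightward: 5 /l/ → [+nasal]; 6 /n/ is itself a trigger — this domain ends here.
From /m/ at 4 leftward: 3 /l/ → [+nasal]; 2 /d/ blocks.
From /n/ at 6 rightward: 7 /u/ → [+nasal]; 8 /s/ transparent; 9 /b/ transparent; 10 /u/ → [+nasal]; word edge.
From /n/ at 6 leftward: 5 /l/ → [+nasal]; 4 /m/ is itself a trigger — this domain ends here.

1 3 4 5 6 7 10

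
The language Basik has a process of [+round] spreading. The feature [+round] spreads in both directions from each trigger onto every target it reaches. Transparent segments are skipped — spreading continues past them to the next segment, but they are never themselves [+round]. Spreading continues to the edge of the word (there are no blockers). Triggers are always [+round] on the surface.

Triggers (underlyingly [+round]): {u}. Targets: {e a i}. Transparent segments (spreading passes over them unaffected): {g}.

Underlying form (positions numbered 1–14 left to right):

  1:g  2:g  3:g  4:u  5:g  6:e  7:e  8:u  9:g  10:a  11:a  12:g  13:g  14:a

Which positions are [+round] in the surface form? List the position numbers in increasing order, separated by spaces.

4 6 7 8 10 11 14

From /u/ at 4 rightward: 5 /g/ transparent; 6 /e/ → [+round]; 7 /e/ → [+round]; 8 /u/ is itself a trigger — this domain ends here.
From /u/ at 4 leftward: 3 /g/ transparent; 2 /g/ transparent; 1 /g/ transparent; word edge.
From /u/ at 8 rightward: 9 /g/ transparent; 10 /a/ → [+round]; 11 /a/ → [+round]; 12 /g/ transparent; 13 /g/ transparent; 14 /a/ → [+round]; word edge.
From /u/ at 8 leftward: 7 /e/ → [+round]; 6 /e/ → [+round]; 5 /g/ transparent; 4 /u/ is itself a trigger — this domain ends here.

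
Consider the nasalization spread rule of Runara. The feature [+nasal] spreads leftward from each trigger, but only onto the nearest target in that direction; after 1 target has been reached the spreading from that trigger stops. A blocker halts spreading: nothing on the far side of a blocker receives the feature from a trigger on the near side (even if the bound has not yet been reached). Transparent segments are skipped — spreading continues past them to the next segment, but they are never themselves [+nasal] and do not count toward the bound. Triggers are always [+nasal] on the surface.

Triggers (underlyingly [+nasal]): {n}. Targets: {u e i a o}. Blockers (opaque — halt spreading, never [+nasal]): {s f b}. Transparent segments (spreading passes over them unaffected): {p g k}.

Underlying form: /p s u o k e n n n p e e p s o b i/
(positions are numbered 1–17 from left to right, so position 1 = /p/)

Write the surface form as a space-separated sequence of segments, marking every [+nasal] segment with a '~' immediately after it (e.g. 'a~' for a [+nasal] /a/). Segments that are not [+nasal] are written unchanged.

p s u o k e~ n~ n~ n~ p e e p s o b i

From /n/ at 7 leftward: 6 /e/ → [+nasal]; bound reached.
From /n/ at 8 leftward: 7 /n/ is itself a trigger — this domain ends here.
From /n/ at 9 leftward: 8 /n/ is itself a trigger — this domain ends here.
Targets with no active source: positions 3 4 11 12 15 17 stay [-nasal].
[+nasal] positions on the surface: 6 7 8 9.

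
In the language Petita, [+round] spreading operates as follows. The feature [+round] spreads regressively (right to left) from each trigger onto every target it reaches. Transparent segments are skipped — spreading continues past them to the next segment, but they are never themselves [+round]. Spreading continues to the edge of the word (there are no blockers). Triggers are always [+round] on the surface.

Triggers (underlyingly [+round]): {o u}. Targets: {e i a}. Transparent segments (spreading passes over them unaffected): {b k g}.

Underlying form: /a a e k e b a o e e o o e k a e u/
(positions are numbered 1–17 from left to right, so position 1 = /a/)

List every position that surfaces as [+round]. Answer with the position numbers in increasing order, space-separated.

From /o/ at 8 leftward: 7 /a/ → [+round]; 6 /b/ transparent; 5 /e/ → [+round]; 4 /k/ transparent; 3 /e/ → [+round]; 2 /a/ → [+round]; 1 /a/ → [+round]; word edge.
From /o/ at 11 leftward: 10 /e/ → [+round]; 9 /e/ → [+round]; 8 /o/ is itself a trigger — this domain ends here.
From /o/ at 12 leftward: 11 /o/ is itself a trigger — this domain ends here.
From /u/ at 17 leftward: 16 /e/ → [+round]; 15 /a/ → [+round]; 14 /k/ transparent; 13 /e/ → [+round]; 12 /o/ is itself a trigger — this domain ends here.

1 2 3 5 7 8 9 10 11 12 13 15 16 17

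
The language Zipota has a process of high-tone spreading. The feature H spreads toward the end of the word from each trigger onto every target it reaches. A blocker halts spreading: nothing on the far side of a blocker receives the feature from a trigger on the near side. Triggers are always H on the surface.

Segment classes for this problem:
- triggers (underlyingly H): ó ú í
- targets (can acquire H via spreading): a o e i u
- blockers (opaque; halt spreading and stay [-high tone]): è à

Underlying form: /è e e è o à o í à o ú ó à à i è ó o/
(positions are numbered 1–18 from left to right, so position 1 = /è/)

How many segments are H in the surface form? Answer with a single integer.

From /í/ at 8 rightward: 9 /à/ blocks.
From /ú/ at 11 rightward: 12 /ó/ is itself a trigger — this domain ends here.
From /ó/ at 12 rightward: 13 /à/ blocks.
From /ó/ at 17 rightward: 18 /o/ → H; word edge.
Targets with no active source: positions 2 3 5 7 10 15 stay [-high tone].
H positions on the surface: 8 11 12 17 18.

5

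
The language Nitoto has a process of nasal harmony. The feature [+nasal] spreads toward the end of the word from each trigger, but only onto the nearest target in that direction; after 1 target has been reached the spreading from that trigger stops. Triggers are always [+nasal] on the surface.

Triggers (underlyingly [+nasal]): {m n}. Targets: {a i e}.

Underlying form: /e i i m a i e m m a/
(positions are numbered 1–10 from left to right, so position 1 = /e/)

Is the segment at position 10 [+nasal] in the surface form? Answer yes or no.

From /m/ at 4 rightward: 5 /a/ → [+nasal]; bound reached.
From /m/ at 8 rightward: 9 /m/ is itself a trigger — this domain ends here.
From /m/ at 9 rightward: 10 /a/ → [+nasal]; bound reached.
Targets with no active source: positions 1 2 3 6 7 stay [-nasal].
[+nasal] positions on the surface: 4 5 8 9 10.

yes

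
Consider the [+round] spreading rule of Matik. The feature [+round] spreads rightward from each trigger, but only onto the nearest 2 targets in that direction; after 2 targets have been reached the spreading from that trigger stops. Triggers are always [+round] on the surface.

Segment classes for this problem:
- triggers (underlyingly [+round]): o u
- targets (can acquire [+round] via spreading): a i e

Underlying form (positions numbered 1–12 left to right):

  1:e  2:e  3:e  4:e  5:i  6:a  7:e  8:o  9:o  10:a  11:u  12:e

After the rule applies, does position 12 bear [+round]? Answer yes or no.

yes

From /o/ at 8 rightward: 9 /o/ is itself a trigger — this domain ends here.
From /o/ at 9 rightward: 10 /a/ → [+round]; 11 /u/ is itself a trigger — this domain ends here.
From /u/ at 11 rightward: 12 /e/ → [+round]; word edge.
Targets with no active source: positions 1 2 3 4 5 6 7 stay [-round].
[+round] positions on the surface: 8 9 10 11 12.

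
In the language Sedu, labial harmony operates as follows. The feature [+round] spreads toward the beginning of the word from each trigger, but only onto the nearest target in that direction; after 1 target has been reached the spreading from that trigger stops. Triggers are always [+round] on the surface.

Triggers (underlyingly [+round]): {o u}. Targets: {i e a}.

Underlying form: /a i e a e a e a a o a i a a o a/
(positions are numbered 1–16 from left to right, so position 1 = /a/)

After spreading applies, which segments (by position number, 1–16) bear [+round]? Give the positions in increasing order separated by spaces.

From /o/ at 10 leftward: 9 /a/ → [+round]; bound reached.
From /o/ at 15 leftward: 14 /a/ → [+round]; bound reached.
Targets with no active source: positions 1 2 3 4 5 6 7 8 11 12 13 16 stay [-round].

9 10 14 15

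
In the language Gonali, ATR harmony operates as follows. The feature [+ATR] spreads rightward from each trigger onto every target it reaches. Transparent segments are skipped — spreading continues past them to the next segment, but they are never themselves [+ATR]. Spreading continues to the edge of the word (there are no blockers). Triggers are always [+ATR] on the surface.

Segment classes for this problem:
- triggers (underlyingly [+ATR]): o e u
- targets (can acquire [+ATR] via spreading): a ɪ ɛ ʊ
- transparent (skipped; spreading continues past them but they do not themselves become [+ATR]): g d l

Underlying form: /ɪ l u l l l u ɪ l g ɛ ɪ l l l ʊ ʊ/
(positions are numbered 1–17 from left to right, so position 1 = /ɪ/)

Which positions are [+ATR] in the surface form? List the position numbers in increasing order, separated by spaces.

From /u/ at 3 rightward: 4 /l/ transparent; 5 /l/ transparent; 6 /l/ transparent; 7 /u/ is itself a trigger — this domain ends here.
From /u/ at 7 rightward: 8 /ɪ/ → [+ATR]; 9 /l/ transparent; 10 /g/ transparent; 11 /ɛ/ → [+ATR]; 12 /ɪ/ → [+ATR]; 13 /l/ transparent; 14 /l/ transparent; 15 /l/ transparent; 16 /ʊ/ → [+ATR]; 17 /ʊ/ → [+ATR]; word edge.
Target with no active source: position 1 stays [-ATR].

3 7 8 11 12 16 17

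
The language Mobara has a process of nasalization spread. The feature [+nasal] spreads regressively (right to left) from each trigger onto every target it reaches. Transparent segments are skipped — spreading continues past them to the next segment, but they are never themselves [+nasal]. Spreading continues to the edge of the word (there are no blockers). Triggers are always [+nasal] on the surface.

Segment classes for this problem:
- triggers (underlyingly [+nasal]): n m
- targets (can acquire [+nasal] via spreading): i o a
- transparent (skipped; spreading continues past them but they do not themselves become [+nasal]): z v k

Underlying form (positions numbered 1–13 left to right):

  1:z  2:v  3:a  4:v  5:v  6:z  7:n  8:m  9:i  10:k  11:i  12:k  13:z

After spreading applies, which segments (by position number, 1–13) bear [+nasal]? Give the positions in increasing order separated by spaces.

3 7 8

From /n/ at 7 leftward: 6 /z/ transparent; 5 /v/ transparent; 4 /v/ transparent; 3 /a/ → [+nasal]; 2 /v/ transparent; 1 /z/ transparent; word edge.
From /m/ at 8 leftward: 7 /n/ is itself a trigger — this domain ends here.
Targets with no active source: positions 9 11 stay [-nasal].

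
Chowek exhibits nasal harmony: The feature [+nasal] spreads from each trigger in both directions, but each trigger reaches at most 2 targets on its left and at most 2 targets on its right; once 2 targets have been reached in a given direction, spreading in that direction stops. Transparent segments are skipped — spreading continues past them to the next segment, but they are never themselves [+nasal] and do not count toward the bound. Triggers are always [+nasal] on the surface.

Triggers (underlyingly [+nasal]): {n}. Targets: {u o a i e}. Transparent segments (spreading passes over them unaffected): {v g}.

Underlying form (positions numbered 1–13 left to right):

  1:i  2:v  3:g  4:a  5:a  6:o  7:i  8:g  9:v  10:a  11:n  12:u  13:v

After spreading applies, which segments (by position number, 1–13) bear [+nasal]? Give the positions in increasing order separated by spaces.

7 10 11 12

From /n/ at 11 rightward: 12 /u/ → [+nasal]; 13 /v/ transparent; word edge.
From /n/ at 11 leftward: 10 /a/ → [+nasal]; 9 /v/ transparent; 8 /g/ transparent; 7 /i/ → [+nasal]; bound reached.
Targets with no active source: positions 1 4 5 6 stay [-nasal].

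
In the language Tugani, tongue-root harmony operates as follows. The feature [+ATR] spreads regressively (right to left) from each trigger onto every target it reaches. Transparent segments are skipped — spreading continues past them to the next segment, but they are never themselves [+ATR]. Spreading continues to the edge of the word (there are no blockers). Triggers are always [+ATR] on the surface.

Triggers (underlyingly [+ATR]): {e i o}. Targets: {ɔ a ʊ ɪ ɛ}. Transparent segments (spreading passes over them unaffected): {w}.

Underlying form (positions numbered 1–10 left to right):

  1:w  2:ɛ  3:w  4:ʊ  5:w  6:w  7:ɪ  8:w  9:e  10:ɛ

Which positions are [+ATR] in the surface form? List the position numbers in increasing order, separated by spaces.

2 4 7 9

From /e/ at 9 leftward: 8 /w/ transparent; 7 /ɪ/ → [+ATR]; 6 /w/ transparent; 5 /w/ transparent; 4 /ʊ/ → [+ATR]; 3 /w/ transparent; 2 /ɛ/ → [+ATR]; 1 /w/ transparent; word edge.
Target with no active source: position 10 stays [-ATR].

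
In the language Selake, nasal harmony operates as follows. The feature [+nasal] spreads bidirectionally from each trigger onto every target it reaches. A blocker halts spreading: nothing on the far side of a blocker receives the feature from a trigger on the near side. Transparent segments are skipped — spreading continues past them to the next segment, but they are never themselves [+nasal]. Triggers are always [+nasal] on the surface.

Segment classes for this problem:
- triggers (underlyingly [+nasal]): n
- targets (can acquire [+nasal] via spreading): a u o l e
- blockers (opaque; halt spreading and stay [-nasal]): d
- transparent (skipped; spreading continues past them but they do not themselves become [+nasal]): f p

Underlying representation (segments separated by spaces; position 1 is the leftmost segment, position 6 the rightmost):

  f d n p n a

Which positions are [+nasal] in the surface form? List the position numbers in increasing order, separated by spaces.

From /n/ at 3 rightward: 4 /p/ transparent; 5 /n/ is itself a trigger — this domain ends here.
From /n/ at 3 leftward: 2 /d/ blocks.
From /n/ at 5 rightward: 6 /a/ → [+nasal]; word edge.
From /n/ at 5 leftward: 4 /p/ transparent; 3 /n/ is itself a trigger — this domain ends here.

3 5 6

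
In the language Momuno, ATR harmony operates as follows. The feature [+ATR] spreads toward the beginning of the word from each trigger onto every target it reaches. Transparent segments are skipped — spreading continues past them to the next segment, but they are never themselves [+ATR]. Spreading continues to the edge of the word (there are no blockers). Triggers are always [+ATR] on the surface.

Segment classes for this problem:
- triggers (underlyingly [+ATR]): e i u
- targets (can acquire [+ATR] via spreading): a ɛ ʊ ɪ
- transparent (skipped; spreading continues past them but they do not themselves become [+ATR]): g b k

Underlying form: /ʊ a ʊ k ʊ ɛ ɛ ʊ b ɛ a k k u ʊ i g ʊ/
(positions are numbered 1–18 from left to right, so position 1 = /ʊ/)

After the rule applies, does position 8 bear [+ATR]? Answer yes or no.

From /u/ at 14 leftward: 13 /k/ transparent; 12 /k/ transparent; 11 /a/ → [+ATR]; 10 /ɛ/ → [+ATR]; 9 /b/ transparent; 8 /ʊ/ → [+ATR]; 7 /ɛ/ → [+ATR]; 6 /ɛ/ → [+ATR]; 5 /ʊ/ → [+ATR]; 4 /k/ transparent; 3 /ʊ/ → [+ATR]; 2 /a/ → [+ATR]; 1 /ʊ/ → [+ATR]; word edge.
From /i/ at 16 leftward: 15 /ʊ/ → [+ATR]; 14 /u/ is itself a trigger — this domain ends here.
Target with no active source: position 18 stays [-ATR].
[+ATR] positions on the surface: 1 2 3 5 6 7 8 10 11 14 15 16.

yes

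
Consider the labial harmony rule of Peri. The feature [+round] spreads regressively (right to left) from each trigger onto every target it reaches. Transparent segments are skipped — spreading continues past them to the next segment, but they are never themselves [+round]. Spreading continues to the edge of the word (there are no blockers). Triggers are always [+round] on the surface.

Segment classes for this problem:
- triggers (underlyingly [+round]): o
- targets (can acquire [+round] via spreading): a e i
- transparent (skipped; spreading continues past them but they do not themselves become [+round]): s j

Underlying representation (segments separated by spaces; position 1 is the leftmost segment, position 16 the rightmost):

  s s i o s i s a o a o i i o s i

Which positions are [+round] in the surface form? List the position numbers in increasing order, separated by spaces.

From /o/ at 4 leftward: 3 /i/ → [+round]; 2 /s/ transparent; 1 /s/ transparent; word edge.
From /o/ at 9 leftward: 8 /a/ → [+round]; 7 /s/ transparent; 6 /i/ → [+round]; 5 /s/ transparent; 4 /o/ is itself a trigger — this domain ends here.
From /o/ at 11 leftward: 10 /a/ → [+round]; 9 /o/ is itself a trigger — this domain ends here.
From /o/ at 14 leftward: 13 /i/ → [+round]; 12 /i/ → [+round]; 11 /o/ is itself a trigger — this domain ends here.
Target with no active source: position 16 stays [-round].

3 4 6 8 9 10 11 12 13 14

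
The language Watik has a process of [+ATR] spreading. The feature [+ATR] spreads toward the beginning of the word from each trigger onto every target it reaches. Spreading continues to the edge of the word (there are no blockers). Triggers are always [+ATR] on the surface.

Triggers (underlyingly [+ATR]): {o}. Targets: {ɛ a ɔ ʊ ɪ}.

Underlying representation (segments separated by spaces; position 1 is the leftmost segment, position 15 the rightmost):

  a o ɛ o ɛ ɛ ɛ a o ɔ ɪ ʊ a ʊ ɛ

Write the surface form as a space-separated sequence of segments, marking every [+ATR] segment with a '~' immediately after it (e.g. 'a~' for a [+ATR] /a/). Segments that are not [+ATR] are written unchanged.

a~ o~ ɛ~ o~ ɛ~ ɛ~ ɛ~ a~ o~ ɔ ɪ ʊ a ʊ ɛ

From /o/ at 2 leftward: 1 /a/ → [+ATR]; word edge.
From /o/ at 4 leftward: 3 /ɛ/ → [+ATR]; 2 /o/ is itself a trigger — this domain ends here.
From /o/ at 9 leftward: 8 /a/ → [+ATR]; 7 /ɛ/ → [+ATR]; 6 /ɛ/ → [+ATR]; 5 /ɛ/ → [+ATR]; 4 /o/ is itself a trigger — this domain ends here.
Targets with no active source: positions 10 11 12 13 14 15 stay [-ATR].
[+ATR] positions on the surface: 1 2 3 4 5 6 7 8 9.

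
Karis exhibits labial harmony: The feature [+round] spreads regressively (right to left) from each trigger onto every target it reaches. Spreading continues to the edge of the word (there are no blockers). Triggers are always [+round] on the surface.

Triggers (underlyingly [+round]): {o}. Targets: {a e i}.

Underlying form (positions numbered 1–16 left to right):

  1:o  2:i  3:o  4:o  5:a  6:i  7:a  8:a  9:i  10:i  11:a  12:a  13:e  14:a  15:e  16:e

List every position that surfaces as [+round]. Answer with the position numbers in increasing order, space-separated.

From /o/ at 1 leftward: word edge.
From /o/ at 3 leftward: 2 /i/ → [+round]; 1 /o/ is itself a trigger — this domain ends here.
From /o/ at 4 leftward: 3 /o/ is itself a trigger — this domain ends here.
Targets with no active source: positions 5 6 7 8 9 10 11 12 13 14 15 16 stay [-round].

1 2 3 4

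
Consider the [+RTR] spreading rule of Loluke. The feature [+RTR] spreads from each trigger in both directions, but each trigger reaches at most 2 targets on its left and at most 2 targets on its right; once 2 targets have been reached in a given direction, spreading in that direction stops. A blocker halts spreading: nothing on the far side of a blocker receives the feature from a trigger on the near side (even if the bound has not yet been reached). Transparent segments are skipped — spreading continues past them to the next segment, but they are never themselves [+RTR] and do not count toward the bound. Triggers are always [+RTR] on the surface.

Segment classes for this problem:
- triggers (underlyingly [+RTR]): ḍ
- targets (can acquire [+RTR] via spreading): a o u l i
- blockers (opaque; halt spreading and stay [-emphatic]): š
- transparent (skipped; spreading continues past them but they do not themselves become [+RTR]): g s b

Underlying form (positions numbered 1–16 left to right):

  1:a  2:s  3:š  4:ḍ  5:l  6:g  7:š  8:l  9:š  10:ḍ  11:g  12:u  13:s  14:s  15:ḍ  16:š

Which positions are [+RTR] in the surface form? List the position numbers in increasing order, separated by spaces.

4 5 10 12 15

From /ḍ/ at 4 rightward: 5 /l/ → [+RTR]; 6 /g/ transparent; 7 /š/ blocks.
From /ḍ/ at 4 leftward: 3 /š/ blocks.
From /ḍ/ at 10 rightward: 11 /g/ transparent; 12 /u/ → [+RTR]; 13 /s/ transparent; 14 /s/ transparent; 15 /ḍ/ is itself a trigger — this domain ends here.
From /ḍ/ at 10 leftward: 9 /š/ blocks.
From /ḍ/ at 15 rightward: 16 /š/ blocks.
From /ḍ/ at 15 leftward: 14 /s/ transparent; 13 /s/ transparent; 12 /u/ → [+RTR]; 11 /g/ transparent; 10 /ḍ/ is itself a trigger — this domain ends here.
Targets with no active source: positions 1 8 stay [-emphatic].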